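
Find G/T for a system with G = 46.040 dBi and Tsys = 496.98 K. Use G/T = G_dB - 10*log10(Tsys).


G/T = 46.040 - 10*log10(496.98) = 46.040 - 26.96339 = 19.08 dB/K

19.08 dB/K


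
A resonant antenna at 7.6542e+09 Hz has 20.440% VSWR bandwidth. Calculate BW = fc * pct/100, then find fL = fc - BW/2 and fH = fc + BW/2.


BW = 7.6542e+09 * 20.440/100 = 1.564518e+09 Hz
fL = 7.6542e+09 - 1.564518e+09/2 = 6.872e+09 Hz
fH = 7.6542e+09 + 1.564518e+09/2 = 8.436e+09 Hz

BW=1.565e+09 Hz, fL=6.872e+09 Hz, fH=8.436e+09 Hz


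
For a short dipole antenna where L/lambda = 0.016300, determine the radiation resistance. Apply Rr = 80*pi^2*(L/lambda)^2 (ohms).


Rr = 80 * pi^2 * (0.016300)^2 = 80 * 9.869604 * 2.656900e-04 = 0.2098 ohm

0.2098 ohm


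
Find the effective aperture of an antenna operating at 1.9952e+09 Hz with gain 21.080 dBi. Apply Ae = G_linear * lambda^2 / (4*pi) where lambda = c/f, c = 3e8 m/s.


lambda = c / f = 3.0000e+08 / 1.9952e+09 = 0.1503609 m
G_linear = 10^(21.080/10) = 128.2331
Ae = G_linear * lambda^2 / (4*pi) = 128.2331 * 0.1503609^2 / (4*pi) = 0.2307 m^2

0.2307 m^2


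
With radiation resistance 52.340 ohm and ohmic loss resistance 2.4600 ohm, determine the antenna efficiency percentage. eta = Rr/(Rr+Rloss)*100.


eta = 52.340 / (52.340 + 2.4600) * 100 = 95.51%

95.51%


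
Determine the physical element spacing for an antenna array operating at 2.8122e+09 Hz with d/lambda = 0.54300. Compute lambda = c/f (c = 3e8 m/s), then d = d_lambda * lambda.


lambda = c / f = 3.0000e+08 / 2.8122e+09 = 0.1066780 m
d = 0.54300 * 0.1066780 = 0.05793 m

0.05793 m


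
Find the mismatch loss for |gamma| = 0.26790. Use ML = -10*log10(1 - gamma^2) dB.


ML = -10 * log10(1 - 0.26790^2) = -10 * log10(0.92822959) = 0.3234 dB

0.3234 dB


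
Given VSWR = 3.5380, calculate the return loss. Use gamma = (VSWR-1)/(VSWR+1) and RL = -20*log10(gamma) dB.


gamma = (3.5380 - 1) / (3.5380 + 1) = 0.5592772
RL = -20 * log10(0.5592772) = 5.047 dB

5.047 dB


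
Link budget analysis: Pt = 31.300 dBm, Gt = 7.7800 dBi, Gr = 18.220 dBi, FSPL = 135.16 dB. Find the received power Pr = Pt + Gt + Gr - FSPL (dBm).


Pr = 31.300 + 7.7800 + 18.220 - 135.16 = -77.86 dBm

-77.86 dBm


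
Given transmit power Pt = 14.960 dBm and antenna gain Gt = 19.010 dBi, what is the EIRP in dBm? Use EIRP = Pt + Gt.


EIRP = Pt + Gt = 14.960 + 19.010 = 33.97 dBm

33.97 dBm


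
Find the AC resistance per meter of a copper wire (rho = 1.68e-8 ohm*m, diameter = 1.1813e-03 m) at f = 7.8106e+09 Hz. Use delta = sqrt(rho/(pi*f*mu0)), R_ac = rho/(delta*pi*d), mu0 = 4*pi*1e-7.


delta = sqrt(1.68e-8 / (pi * 7.8106e+09 * 4*pi*1e-7)) = 7.381295e-07 m
R_ac = 1.68e-8 / (7.381295e-07 * pi * 1.1813e-03) = 6.133 ohm/m

6.133 ohm/m


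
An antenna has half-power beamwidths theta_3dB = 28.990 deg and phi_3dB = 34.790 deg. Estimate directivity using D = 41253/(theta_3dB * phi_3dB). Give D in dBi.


D_linear = 41253 / (28.990 * 34.790) = 40.90279
D_dBi = 10 * log10(40.90279) = 16.12 dBi

16.12 dBi


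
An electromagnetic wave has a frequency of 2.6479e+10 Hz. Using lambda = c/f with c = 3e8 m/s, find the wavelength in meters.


lambda = c / f = 3.0000e+08 / 2.6479e+10 = 0.01133 m

0.01133 m


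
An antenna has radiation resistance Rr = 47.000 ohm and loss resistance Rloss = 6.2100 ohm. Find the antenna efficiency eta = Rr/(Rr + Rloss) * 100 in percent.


eta = 47.000 / (47.000 + 6.2100) * 100 = 88.33%

88.33%


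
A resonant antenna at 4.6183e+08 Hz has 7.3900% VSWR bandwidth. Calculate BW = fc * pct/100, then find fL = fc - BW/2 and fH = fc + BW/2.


BW = 4.6183e+08 * 7.3900/100 = 3.412924e+07 Hz
fL = 4.6183e+08 - 3.412924e+07/2 = 4.448e+08 Hz
fH = 4.6183e+08 + 3.412924e+07/2 = 4.789e+08 Hz

BW=3.413e+07 Hz, fL=4.448e+08 Hz, fH=4.789e+08 Hz


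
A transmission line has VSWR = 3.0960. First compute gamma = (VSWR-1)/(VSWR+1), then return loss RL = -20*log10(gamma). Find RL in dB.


gamma = (3.0960 - 1) / (3.0960 + 1) = 0.5117188
RL = -20 * log10(0.5117188) = 5.819 dB

5.819 dB


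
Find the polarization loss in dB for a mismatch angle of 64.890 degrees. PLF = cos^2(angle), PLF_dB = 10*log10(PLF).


PLF_linear = cos^2(64.890 deg) = 0.1800793
PLF_dB = 10 * log10(0.1800793) = -7.445 dB

-7.445 dB


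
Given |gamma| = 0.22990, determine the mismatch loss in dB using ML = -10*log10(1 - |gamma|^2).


ML = -10 * log10(1 - 0.22990^2) = -10 * log10(0.94714599) = 0.2358 dB

0.2358 dB


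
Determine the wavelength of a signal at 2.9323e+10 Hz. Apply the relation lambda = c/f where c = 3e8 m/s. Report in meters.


lambda = c / f = 3.0000e+08 / 2.9323e+10 = 0.01023 m

0.01023 m


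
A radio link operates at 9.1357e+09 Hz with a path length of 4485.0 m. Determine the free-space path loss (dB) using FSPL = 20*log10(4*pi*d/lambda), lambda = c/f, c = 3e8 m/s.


lambda = c / f = 3.0000e+08 / 9.1357e+09 = 0.03283821 m
FSPL = 20 * log10(4*pi*4485.0/0.03283821) = 124.7 dB

124.7 dB


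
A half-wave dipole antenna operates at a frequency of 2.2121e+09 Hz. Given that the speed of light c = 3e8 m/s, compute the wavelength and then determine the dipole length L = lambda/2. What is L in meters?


lambda = c / f = 3.0000e+08 / 2.2121e+09 = 0.1356177 m
L = lambda / 2 = 0.1356177 / 2 = 0.06781 m

0.06781 m


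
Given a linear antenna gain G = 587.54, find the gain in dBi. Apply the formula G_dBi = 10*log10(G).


G_dBi = 10 * log10(587.54) = 27.69 dBi

27.69 dBi


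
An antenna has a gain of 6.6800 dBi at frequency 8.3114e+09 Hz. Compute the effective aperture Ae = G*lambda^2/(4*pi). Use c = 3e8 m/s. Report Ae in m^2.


lambda = c / f = 3.0000e+08 / 8.3114e+09 = 0.03609500 m
G_linear = 10^(6.6800/10) = 4.655861
Ae = G_linear * lambda^2 / (4*pi) = 4.655861 * 0.03609500^2 / (4*pi) = 4.827e-04 m^2

4.827e-04 m^2


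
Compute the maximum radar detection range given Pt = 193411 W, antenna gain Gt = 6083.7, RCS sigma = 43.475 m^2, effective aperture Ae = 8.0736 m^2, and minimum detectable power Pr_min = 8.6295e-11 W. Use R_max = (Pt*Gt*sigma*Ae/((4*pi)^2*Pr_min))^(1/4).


R^4 = 193411*6083.7*43.475*8.0736 / ((4*pi)^2 * 8.6295e-11) = 3.030752e+19
R_max = 3.030752e+19^0.25 = 74197 m

74197 m


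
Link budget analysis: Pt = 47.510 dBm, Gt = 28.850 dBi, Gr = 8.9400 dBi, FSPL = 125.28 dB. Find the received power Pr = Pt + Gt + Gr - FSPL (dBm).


Pr = 47.510 + 28.850 + 8.9400 - 125.28 = -39.98 dBm

-39.98 dBm


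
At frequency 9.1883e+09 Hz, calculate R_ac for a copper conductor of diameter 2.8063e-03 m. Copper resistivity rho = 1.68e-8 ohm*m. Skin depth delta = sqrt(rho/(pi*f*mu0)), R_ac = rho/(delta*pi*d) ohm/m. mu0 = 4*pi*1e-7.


delta = sqrt(1.68e-8 / (pi * 9.1883e+09 * 4*pi*1e-7)) = 6.805455e-07 m
R_ac = 1.68e-8 / (6.805455e-07 * pi * 2.8063e-03) = 2.800 ohm/m

2.800 ohm/m


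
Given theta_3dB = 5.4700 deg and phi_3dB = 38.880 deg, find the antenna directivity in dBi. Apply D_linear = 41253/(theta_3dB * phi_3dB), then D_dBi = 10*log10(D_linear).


D_linear = 41253 / (5.4700 * 38.880) = 193.9733
D_dBi = 10 * log10(193.9733) = 22.88 dBi

22.88 dBi


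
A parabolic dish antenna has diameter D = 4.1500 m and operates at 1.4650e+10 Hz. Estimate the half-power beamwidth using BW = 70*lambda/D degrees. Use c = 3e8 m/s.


lambda = c / f = 3.0000e+08 / 1.4650e+10 = 0.02047782 m
BW = 70 * 0.02047782 / 4.1500 = 0.3454 deg

0.3454 deg


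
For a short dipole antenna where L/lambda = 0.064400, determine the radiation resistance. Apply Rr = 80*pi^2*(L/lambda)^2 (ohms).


Rr = 80 * pi^2 * (0.064400)^2 = 80 * 9.869604 * 4.147360e-03 = 3.275 ohm

3.275 ohm


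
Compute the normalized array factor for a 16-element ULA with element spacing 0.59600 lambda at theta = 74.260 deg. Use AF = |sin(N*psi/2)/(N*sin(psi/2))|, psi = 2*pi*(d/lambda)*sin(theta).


psi = 2*pi*0.59600*sin(74.260 deg) = 3.604359 rad
AF = |sin(16*3.604359/2) / (16*sin(3.604359/2))| = 0.03414

0.03414


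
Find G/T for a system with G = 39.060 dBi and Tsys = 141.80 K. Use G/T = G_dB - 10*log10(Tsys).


G/T = 39.060 - 10*log10(141.80) = 39.060 - 21.51676 = 17.54 dB/K

17.54 dB/K


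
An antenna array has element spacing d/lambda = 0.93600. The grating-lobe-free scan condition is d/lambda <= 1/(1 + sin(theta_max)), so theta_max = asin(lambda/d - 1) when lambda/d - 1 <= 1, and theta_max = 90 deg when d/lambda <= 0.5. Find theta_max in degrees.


lambda/d - 1 = 1/0.93600 - 1 = 0.06837607
theta_max = asin(0.06837607) = 3.921 deg

3.921 deg


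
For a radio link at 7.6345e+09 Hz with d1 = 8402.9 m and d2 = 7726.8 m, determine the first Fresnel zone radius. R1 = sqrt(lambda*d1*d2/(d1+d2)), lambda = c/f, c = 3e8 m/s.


lambda = c / f = 3.0000e+08 / 7.6345e+09 = 0.03929530 m
R1 = sqrt(0.03929530 * 8402.9 * 7726.8 / (8402.9 + 7726.8)) = 12.58 m

12.58 m


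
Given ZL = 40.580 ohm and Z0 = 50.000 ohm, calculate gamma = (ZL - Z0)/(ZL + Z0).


gamma = (40.580 - 50.000) / (40.580 + 50.000) = -0.1040

-0.1040


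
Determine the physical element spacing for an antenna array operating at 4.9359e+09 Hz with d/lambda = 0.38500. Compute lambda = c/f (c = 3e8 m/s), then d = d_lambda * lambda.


lambda = c / f = 3.0000e+08 / 4.9359e+09 = 0.06077919 m
d = 0.38500 * 0.06077919 = 0.02340 m

0.02340 m


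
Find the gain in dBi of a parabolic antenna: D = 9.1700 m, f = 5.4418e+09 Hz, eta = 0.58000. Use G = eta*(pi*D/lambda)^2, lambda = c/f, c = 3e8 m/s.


lambda = c / f = 3.0000e+08 / 5.4418e+09 = 0.05512882 m
G_linear = 0.58000 * (pi * 9.1700 / 0.05512882)^2 = 158383.2
G_dBi = 10 * log10(158383.2) = 52.00 dBi

52.00 dBi


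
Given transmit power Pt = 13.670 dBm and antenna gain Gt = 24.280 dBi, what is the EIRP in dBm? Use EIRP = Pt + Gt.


EIRP = Pt + Gt = 13.670 + 24.280 = 37.95 dBm

37.95 dBm


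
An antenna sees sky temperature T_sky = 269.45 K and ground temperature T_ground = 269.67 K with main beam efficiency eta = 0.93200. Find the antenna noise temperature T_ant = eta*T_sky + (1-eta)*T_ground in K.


T_ant = 0.93200 * 269.45 + (1 - 0.93200) * 269.67 = 269.5 K

269.5 K


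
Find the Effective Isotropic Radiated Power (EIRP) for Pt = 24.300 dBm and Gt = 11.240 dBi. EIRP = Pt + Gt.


EIRP = Pt + Gt = 24.300 + 11.240 = 35.54 dBm

35.54 dBm


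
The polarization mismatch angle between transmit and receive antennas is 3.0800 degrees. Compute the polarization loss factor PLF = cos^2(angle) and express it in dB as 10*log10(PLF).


PLF_linear = cos^2(3.0800 deg) = 0.9971131
PLF_dB = 10 * log10(0.9971131) = -0.01256 dB

-0.01256 dB


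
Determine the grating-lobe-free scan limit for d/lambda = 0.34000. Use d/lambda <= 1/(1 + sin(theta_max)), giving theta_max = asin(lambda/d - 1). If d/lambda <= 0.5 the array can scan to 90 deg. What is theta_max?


lambda/d - 1 = 1/0.34000 - 1 = 1.941176 >= 1
d/lambda <= 0.5, so the array can scan to endfire without grating lobes: theta_max = 90 deg

90 deg


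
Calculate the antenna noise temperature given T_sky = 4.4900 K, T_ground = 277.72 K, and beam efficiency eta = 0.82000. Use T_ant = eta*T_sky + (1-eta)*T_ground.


T_ant = 0.82000 * 4.4900 + (1 - 0.82000) * 277.72 = 53.67 K

53.67 K


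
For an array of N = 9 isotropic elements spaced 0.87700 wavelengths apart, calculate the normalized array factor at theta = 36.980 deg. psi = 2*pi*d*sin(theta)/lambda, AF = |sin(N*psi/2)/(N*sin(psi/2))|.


psi = 2*pi*0.87700*sin(36.980 deg) = 3.314677 rad
AF = |sin(9*3.314677/2) / (9*sin(3.314677/2))| = 0.07937

0.07937


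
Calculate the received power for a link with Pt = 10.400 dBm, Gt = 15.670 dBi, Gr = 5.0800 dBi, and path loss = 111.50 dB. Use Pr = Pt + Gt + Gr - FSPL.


Pr = 10.400 + 15.670 + 5.0800 - 111.50 = -80.35 dBm

-80.35 dBm


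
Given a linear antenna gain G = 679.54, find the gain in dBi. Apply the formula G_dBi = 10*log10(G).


G_dBi = 10 * log10(679.54) = 28.32 dBi

28.32 dBi


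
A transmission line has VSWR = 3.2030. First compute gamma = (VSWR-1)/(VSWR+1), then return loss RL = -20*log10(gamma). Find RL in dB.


gamma = (3.2030 - 1) / (3.2030 + 1) = 0.5241494
RL = -20 * log10(0.5241494) = 5.611 dB

5.611 dB


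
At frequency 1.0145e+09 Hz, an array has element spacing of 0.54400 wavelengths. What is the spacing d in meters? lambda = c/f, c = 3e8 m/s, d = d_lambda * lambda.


lambda = c / f = 3.0000e+08 / 1.0145e+09 = 0.2957122 m
d = 0.54400 * 0.2957122 = 0.1609 m

0.1609 m


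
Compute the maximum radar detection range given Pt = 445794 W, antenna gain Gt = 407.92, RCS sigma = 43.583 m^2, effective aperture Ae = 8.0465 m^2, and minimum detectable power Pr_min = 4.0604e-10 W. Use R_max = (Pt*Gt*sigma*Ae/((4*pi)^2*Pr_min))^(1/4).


R^4 = 445794*407.92*43.583*8.0465 / ((4*pi)^2 * 4.0604e-10) = 9.945916e+17
R_max = 9.945916e+17^0.25 = 31580 m

31580 m


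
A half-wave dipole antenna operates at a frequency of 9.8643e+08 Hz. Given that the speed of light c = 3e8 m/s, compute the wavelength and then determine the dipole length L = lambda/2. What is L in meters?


lambda = c / f = 3.0000e+08 / 9.8643e+08 = 0.3041270 m
L = lambda / 2 = 0.3041270 / 2 = 0.1521 m

0.1521 m


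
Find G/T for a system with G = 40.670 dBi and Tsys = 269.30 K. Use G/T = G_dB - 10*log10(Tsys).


G/T = 40.670 - 10*log10(269.30) = 40.670 - 24.30236 = 16.37 dB/K

16.37 dB/K


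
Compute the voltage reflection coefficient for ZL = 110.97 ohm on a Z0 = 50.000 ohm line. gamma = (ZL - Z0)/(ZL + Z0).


gamma = (110.97 - 50.000) / (110.97 + 50.000) = 0.3788

0.3788


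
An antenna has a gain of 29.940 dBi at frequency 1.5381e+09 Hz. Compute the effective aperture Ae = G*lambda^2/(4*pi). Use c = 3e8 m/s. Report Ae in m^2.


lambda = c / f = 3.0000e+08 / 1.5381e+09 = 0.1950458 m
G_linear = 10^(29.940/10) = 986.2795
Ae = G_linear * lambda^2 / (4*pi) = 986.2795 * 0.1950458^2 / (4*pi) = 2.986 m^2

2.986 m^2


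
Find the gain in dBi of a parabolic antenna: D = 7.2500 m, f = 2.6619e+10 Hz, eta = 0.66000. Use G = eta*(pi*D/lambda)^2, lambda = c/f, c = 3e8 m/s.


lambda = c / f = 3.0000e+08 / 2.6619e+10 = 0.01127015 m
G_linear = 0.66000 * (pi * 7.2500 / 0.01127015)^2 = 2.695630e+06
G_dBi = 10 * log10(2.695630e+06) = 64.31 dBi

64.31 dBi


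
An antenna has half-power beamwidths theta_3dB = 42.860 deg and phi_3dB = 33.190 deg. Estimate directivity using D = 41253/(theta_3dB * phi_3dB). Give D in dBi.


D_linear = 41253 / (42.860 * 33.190) = 28.99987
D_dBi = 10 * log10(28.99987) = 14.62 dBi

14.62 dBi


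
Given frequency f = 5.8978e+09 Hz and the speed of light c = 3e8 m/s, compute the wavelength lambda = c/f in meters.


lambda = c / f = 3.0000e+08 / 5.8978e+09 = 0.05087 m

0.05087 m


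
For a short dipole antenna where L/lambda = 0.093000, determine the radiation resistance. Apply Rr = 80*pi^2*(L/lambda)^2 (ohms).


Rr = 80 * pi^2 * (0.093000)^2 = 80 * 9.869604 * 8.649000e-03 = 6.829 ohm

6.829 ohm


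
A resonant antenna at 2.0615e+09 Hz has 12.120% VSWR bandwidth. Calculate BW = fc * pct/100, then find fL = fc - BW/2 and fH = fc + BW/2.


BW = 2.0615e+09 * 12.120/100 = 2.498538e+08 Hz
fL = 2.0615e+09 - 2.498538e+08/2 = 1.937e+09 Hz
fH = 2.0615e+09 + 2.498538e+08/2 = 2.186e+09 Hz

BW=2.499e+08 Hz, fL=1.937e+09 Hz, fH=2.186e+09 Hz


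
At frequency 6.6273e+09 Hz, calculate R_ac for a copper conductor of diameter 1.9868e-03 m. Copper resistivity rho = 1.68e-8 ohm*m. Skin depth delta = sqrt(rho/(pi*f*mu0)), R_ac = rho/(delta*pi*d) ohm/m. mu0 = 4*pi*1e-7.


delta = sqrt(1.68e-8 / (pi * 6.6273e+09 * 4*pi*1e-7)) = 8.013209e-07 m
R_ac = 1.68e-8 / (8.013209e-07 * pi * 1.9868e-03) = 3.359 ohm/m

3.359 ohm/m


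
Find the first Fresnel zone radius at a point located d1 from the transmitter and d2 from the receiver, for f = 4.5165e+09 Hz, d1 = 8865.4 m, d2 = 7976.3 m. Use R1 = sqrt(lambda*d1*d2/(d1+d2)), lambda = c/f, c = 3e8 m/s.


lambda = c / f = 3.0000e+08 / 4.5165e+09 = 0.06642312 m
R1 = sqrt(0.06642312 * 8865.4 * 7976.3 / (8865.4 + 7976.3)) = 16.70 m

16.70 m


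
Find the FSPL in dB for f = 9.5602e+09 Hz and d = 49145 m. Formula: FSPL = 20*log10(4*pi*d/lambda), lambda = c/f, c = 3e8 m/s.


lambda = c / f = 3.0000e+08 / 9.5602e+09 = 0.03138010 m
FSPL = 20 * log10(4*pi*49145/0.03138010) = 145.9 dB

145.9 dB


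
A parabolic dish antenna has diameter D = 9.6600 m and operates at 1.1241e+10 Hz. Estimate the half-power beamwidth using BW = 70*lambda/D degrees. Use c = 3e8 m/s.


lambda = c / f = 3.0000e+08 / 1.1241e+10 = 0.02668802 m
BW = 70 * 0.02668802 / 9.6600 = 0.1934 deg

0.1934 deg


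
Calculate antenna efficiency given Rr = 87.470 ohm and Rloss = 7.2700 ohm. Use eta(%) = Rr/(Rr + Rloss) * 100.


eta = 87.470 / (87.470 + 7.2700) * 100 = 92.33%

92.33%


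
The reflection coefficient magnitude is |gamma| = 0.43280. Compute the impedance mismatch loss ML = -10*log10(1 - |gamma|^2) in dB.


ML = -10 * log10(1 - 0.43280^2) = -10 * log10(0.81268416) = 0.9008 dB

0.9008 dB


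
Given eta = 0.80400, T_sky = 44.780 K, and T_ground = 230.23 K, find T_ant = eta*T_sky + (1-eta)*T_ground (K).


T_ant = 0.80400 * 44.780 + (1 - 0.80400) * 230.23 = 81.13 K

81.13 K


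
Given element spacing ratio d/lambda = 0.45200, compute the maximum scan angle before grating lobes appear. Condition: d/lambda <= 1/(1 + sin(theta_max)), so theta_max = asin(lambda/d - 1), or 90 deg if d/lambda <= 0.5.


lambda/d - 1 = 1/0.45200 - 1 = 1.212389 >= 1
d/lambda <= 0.5, so the array can scan to endfire without grating lobes: theta_max = 90 deg

90 deg


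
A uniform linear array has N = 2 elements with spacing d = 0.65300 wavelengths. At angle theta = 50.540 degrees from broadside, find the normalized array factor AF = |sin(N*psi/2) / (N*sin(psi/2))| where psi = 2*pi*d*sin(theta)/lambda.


psi = 2*pi*0.65300*sin(50.540 deg) = 3.167735 rad
AF = |sin(2*3.167735/2) / (2*sin(3.167735/2))| = 0.01307

0.01307


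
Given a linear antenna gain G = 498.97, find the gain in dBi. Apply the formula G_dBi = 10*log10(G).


G_dBi = 10 * log10(498.97) = 26.98 dBi

26.98 dBi


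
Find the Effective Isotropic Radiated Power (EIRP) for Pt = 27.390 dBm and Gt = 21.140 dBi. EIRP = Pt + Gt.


EIRP = Pt + Gt = 27.390 + 21.140 = 48.53 dBm

48.53 dBm


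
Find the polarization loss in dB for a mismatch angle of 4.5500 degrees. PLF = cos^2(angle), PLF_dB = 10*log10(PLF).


PLF_linear = cos^2(4.5500 deg) = 0.9937069
PLF_dB = 10 * log10(0.9937069) = -0.02742 dB

-0.02742 dB


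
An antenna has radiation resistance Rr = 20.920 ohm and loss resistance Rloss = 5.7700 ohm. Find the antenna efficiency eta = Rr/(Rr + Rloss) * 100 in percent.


eta = 20.920 / (20.920 + 5.7700) * 100 = 78.38%

78.38%


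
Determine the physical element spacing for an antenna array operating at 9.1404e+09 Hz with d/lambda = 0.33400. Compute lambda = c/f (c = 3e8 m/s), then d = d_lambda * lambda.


lambda = c / f = 3.0000e+08 / 9.1404e+09 = 0.03282132 m
d = 0.33400 * 0.03282132 = 0.01096 m

0.01096 m


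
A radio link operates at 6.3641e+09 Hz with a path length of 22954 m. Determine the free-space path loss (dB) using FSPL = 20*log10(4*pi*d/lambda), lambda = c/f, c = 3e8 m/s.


lambda = c / f = 3.0000e+08 / 6.3641e+09 = 0.04713942 m
FSPL = 20 * log10(4*pi*22954/0.04713942) = 135.7 dB

135.7 dB


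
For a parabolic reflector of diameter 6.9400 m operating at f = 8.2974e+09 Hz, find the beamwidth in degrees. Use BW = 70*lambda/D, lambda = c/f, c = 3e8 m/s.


lambda = c / f = 3.0000e+08 / 8.2974e+09 = 0.03615590 m
BW = 70 * 0.03615590 / 6.9400 = 0.3647 deg

0.3647 deg


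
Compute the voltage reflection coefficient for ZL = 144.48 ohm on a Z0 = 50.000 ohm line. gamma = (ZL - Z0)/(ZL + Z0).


gamma = (144.48 - 50.000) / (144.48 + 50.000) = 0.4858

0.4858


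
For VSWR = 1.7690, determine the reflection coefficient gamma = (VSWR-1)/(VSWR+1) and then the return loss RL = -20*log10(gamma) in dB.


gamma = (1.7690 - 1) / (1.7690 + 1) = 0.2777176
RL = -20 * log10(0.2777176) = 11.13 dB

11.13 dB


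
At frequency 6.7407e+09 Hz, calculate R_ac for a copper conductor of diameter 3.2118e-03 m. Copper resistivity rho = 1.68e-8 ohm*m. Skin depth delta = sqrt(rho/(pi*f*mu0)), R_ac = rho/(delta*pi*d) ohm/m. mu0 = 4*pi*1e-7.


delta = sqrt(1.68e-8 / (pi * 6.7407e+09 * 4*pi*1e-7)) = 7.945519e-07 m
R_ac = 1.68e-8 / (7.945519e-07 * pi * 3.2118e-03) = 2.096 ohm/m

2.096 ohm/m


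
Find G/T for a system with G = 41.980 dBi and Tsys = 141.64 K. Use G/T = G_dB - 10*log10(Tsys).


G/T = 41.980 - 10*log10(141.64) = 41.980 - 21.51186 = 20.47 dB/K

20.47 dB/K


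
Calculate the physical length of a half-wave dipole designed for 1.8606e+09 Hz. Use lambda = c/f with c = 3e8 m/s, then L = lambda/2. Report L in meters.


lambda = c / f = 3.0000e+08 / 1.8606e+09 = 0.1612383 m
L = lambda / 2 = 0.1612383 / 2 = 0.08062 m

0.08062 m


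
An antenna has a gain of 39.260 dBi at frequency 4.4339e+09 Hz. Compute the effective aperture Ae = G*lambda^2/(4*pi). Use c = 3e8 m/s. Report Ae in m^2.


lambda = c / f = 3.0000e+08 / 4.4339e+09 = 0.06766052 m
G_linear = 10^(39.260/10) = 8433.348
Ae = G_linear * lambda^2 / (4*pi) = 8433.348 * 0.06766052^2 / (4*pi) = 3.072 m^2

3.072 m^2


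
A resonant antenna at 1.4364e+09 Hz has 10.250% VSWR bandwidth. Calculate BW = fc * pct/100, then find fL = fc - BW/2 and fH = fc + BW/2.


BW = 1.4364e+09 * 10.250/100 = 1.472310e+08 Hz
fL = 1.4364e+09 - 1.472310e+08/2 = 1.363e+09 Hz
fH = 1.4364e+09 + 1.472310e+08/2 = 1.510e+09 Hz

BW=1.472e+08 Hz, fL=1.363e+09 Hz, fH=1.510e+09 Hz


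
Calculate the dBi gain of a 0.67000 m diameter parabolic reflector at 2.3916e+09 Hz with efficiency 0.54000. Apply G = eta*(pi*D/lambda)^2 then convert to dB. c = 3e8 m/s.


lambda = c / f = 3.0000e+08 / 2.3916e+09 = 0.1254390 m
G_linear = 0.54000 * (pi * 0.67000 / 0.1254390)^2 = 152.0470
G_dBi = 10 * log10(152.0470) = 21.82 dBi

21.82 dBi


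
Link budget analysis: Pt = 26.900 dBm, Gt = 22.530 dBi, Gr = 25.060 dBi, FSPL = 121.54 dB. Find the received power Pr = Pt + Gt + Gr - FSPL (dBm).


Pr = 26.900 + 22.530 + 25.060 - 121.54 = -47.05 dBm

-47.05 dBm


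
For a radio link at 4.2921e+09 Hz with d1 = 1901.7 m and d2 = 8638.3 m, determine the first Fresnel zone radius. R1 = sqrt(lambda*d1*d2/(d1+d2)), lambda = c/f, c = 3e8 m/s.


lambda = c / f = 3.0000e+08 / 4.2921e+09 = 0.06989586 m
R1 = sqrt(0.06989586 * 1901.7 * 8638.3 / (1901.7 + 8638.3)) = 10.44 m

10.44 m


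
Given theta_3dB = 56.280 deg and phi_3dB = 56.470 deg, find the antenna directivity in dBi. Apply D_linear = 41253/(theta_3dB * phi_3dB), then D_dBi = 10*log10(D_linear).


D_linear = 41253 / (56.280 * 56.470) = 12.98027
D_dBi = 10 * log10(12.98027) = 11.13 dBi

11.13 dBi


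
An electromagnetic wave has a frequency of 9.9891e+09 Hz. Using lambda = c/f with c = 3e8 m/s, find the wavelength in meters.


lambda = c / f = 3.0000e+08 / 9.9891e+09 = 0.03003 m

0.03003 m


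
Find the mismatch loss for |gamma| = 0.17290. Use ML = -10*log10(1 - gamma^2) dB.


ML = -10 * log10(1 - 0.17290^2) = -10 * log10(0.97010559) = 0.1318 dB

0.1318 dB


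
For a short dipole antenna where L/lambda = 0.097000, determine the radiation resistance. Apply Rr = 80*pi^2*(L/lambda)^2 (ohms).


Rr = 80 * pi^2 * (0.097000)^2 = 80 * 9.869604 * 9.409000e-03 = 7.429 ohm

7.429 ohm


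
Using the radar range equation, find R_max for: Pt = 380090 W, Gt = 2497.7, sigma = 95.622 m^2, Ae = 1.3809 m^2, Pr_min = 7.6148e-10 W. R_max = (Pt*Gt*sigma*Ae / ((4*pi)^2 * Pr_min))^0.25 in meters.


R^4 = 380090*2497.7*95.622*1.3809 / ((4*pi)^2 * 7.6148e-10) = 1.042482e+18
R_max = 1.042482e+18^0.25 = 31953 m

31953 m


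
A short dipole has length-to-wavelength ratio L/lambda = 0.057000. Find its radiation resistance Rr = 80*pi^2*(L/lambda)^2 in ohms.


Rr = 80 * pi^2 * (0.057000)^2 = 80 * 9.869604 * 3.249000e-03 = 2.565 ohm

2.565 ohm


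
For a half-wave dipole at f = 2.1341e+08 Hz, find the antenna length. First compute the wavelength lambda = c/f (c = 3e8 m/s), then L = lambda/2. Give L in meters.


lambda = c / f = 3.0000e+08 / 2.1341e+08 = 1.405745 m
L = lambda / 2 = 1.405745 / 2 = 0.7029 m

0.7029 m


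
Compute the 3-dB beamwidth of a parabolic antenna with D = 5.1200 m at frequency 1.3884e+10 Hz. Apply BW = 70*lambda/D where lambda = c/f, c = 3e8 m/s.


lambda = c / f = 3.0000e+08 / 1.3884e+10 = 0.02160761 m
BW = 70 * 0.02160761 / 5.1200 = 0.2954 deg

0.2954 deg


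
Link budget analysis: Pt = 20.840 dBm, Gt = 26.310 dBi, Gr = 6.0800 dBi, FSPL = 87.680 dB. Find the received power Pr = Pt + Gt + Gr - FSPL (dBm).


Pr = 20.840 + 26.310 + 6.0800 - 87.680 = -34.45 dBm

-34.45 dBm


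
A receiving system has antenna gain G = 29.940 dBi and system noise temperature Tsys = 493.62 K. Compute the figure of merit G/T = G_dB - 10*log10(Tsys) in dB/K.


G/T = 29.940 - 10*log10(493.62) = 29.940 - 26.93393 = 3.006 dB/K

3.006 dB/K


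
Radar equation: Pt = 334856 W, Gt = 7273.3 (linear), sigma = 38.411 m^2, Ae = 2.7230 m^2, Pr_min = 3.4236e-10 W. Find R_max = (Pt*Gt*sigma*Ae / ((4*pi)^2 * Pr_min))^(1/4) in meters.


R^4 = 334856*7273.3*38.411*2.7230 / ((4*pi)^2 * 3.4236e-10) = 4.711835e+18
R_max = 4.711835e+18^0.25 = 46591 m

46591 m


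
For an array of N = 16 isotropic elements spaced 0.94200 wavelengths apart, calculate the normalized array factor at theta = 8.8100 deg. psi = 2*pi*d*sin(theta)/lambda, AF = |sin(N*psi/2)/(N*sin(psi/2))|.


psi = 2*pi*0.94200*sin(8.8100 deg) = 0.9065074 rad
AF = |sin(16*0.9065074/2) / (16*sin(0.9065074/2))| = 0.1176

0.1176


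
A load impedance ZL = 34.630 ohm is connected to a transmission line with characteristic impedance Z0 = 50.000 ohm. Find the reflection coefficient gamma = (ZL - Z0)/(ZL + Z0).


gamma = (34.630 - 50.000) / (34.630 + 50.000) = -0.1816

-0.1816


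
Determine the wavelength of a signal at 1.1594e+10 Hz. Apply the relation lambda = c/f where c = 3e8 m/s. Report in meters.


lambda = c / f = 3.0000e+08 / 1.1594e+10 = 0.02588 m

0.02588 m


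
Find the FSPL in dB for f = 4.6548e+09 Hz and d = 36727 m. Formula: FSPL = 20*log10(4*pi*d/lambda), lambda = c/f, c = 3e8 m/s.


lambda = c / f = 3.0000e+08 / 4.6548e+09 = 0.06444960 m
FSPL = 20 * log10(4*pi*36727/0.06444960) = 137.1 dB

137.1 dB


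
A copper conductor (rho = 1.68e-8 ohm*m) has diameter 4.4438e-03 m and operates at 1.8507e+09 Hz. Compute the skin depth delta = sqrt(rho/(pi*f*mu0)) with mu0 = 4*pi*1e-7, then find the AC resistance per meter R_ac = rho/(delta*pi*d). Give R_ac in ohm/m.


delta = sqrt(1.68e-8 / (pi * 1.8507e+09 * 4*pi*1e-7)) = 1.516376e-06 m
R_ac = 1.68e-8 / (1.516376e-06 * pi * 4.4438e-03) = 0.7936 ohm/m

0.7936 ohm/m


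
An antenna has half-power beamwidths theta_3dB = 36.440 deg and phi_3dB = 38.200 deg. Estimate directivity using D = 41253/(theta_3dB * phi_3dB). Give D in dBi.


D_linear = 41253 / (36.440 * 38.200) = 29.63561
D_dBi = 10 * log10(29.63561) = 14.72 dBi

14.72 dBi


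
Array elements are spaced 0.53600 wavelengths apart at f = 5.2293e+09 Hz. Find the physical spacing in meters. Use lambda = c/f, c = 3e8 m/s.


lambda = c / f = 3.0000e+08 / 5.2293e+09 = 0.05736906 m
d = 0.53600 * 0.05736906 = 0.03075 m

0.03075 m


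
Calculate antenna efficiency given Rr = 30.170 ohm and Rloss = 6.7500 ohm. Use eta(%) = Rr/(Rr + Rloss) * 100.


eta = 30.170 / (30.170 + 6.7500) * 100 = 81.72%

81.72%


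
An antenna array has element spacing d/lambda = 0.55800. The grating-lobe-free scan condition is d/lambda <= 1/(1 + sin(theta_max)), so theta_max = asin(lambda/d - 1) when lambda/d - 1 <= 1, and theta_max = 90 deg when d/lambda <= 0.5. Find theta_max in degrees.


lambda/d - 1 = 1/0.55800 - 1 = 0.7921147
theta_max = asin(0.7921147) = 52.38 deg

52.38 deg


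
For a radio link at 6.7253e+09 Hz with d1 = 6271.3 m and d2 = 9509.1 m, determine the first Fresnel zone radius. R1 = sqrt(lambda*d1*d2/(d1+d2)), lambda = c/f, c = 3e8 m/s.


lambda = c / f = 3.0000e+08 / 6.7253e+09 = 0.04460768 m
R1 = sqrt(0.04460768 * 6271.3 * 9509.1 / (6271.3 + 9509.1)) = 12.98 m

12.98 m


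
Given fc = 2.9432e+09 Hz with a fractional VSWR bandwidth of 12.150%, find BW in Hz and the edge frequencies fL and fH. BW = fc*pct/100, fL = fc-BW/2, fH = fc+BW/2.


BW = 2.9432e+09 * 12.150/100 = 3.575988e+08 Hz
fL = 2.9432e+09 - 3.575988e+08/2 = 2.764e+09 Hz
fH = 2.9432e+09 + 3.575988e+08/2 = 3.122e+09 Hz

BW=3.576e+08 Hz, fL=2.764e+09 Hz, fH=3.122e+09 Hz


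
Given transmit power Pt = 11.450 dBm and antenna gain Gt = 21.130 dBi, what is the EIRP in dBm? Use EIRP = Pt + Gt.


EIRP = Pt + Gt = 11.450 + 21.130 = 32.58 dBm

32.58 dBm


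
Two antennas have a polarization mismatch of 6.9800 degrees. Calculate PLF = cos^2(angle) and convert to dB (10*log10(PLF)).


PLF_linear = cos^2(6.9800 deg) = 0.9852322
PLF_dB = 10 * log10(0.9852322) = -0.06461 dB

-0.06461 dB


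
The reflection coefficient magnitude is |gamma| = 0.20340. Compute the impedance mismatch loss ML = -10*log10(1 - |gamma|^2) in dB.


ML = -10 * log10(1 - 0.20340^2) = -10 * log10(0.95862844) = 0.1835 dB

0.1835 dB


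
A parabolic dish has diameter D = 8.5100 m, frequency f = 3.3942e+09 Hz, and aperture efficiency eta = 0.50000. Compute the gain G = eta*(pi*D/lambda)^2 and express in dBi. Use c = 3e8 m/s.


lambda = c / f = 3.0000e+08 / 3.3942e+09 = 0.08838607 m
G_linear = 0.50000 * (pi * 8.5100 / 0.08838607)^2 = 45746.85
G_dBi = 10 * log10(45746.85) = 46.60 dBi

46.60 dBi


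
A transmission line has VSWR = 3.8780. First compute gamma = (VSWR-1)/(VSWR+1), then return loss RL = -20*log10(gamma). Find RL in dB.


gamma = (3.8780 - 1) / (3.8780 + 1) = 0.5899959
RL = -20 * log10(0.5899959) = 4.583 dB

4.583 dB


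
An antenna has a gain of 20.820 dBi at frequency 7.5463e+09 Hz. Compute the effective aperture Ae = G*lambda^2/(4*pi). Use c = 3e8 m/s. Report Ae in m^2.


lambda = c / f = 3.0000e+08 / 7.5463e+09 = 0.03975458 m
G_linear = 10^(20.820/10) = 120.7814
Ae = G_linear * lambda^2 / (4*pi) = 120.7814 * 0.03975458^2 / (4*pi) = 0.01519 m^2

0.01519 m^2


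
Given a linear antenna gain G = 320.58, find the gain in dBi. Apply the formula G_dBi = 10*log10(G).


G_dBi = 10 * log10(320.58) = 25.06 dBi

25.06 dBi


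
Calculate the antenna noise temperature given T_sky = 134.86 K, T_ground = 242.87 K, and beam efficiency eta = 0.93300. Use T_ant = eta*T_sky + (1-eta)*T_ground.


T_ant = 0.93300 * 134.86 + (1 - 0.93300) * 242.87 = 142.1 K

142.1 K


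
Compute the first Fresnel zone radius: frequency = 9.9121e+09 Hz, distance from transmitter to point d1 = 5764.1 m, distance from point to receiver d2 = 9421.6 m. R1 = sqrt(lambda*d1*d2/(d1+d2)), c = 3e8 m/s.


lambda = c / f = 3.0000e+08 / 9.9121e+09 = 0.03026604 m
R1 = sqrt(0.03026604 * 5764.1 * 9421.6 / (5764.1 + 9421.6)) = 10.40 m

10.40 m


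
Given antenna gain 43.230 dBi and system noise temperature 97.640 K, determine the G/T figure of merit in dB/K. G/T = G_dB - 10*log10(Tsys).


G/T = 43.230 - 10*log10(97.640) = 43.230 - 19.89628 = 23.33 dB/K

23.33 dB/K


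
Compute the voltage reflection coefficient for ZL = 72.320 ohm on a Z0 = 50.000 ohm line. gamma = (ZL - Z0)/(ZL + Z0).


gamma = (72.320 - 50.000) / (72.320 + 50.000) = 0.1825

0.1825


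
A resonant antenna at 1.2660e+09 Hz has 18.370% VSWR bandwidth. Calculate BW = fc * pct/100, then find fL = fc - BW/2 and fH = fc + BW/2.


BW = 1.2660e+09 * 18.370/100 = 2.325642e+08 Hz
fL = 1.2660e+09 - 2.325642e+08/2 = 1.150e+09 Hz
fH = 1.2660e+09 + 2.325642e+08/2 = 1.382e+09 Hz

BW=2.326e+08 Hz, fL=1.150e+09 Hz, fH=1.382e+09 Hz


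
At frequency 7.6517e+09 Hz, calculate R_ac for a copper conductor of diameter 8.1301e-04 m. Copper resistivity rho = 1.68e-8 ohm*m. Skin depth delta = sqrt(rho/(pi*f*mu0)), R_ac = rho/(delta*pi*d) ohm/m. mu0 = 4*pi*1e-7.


delta = sqrt(1.68e-8 / (pi * 7.6517e+09 * 4*pi*1e-7)) = 7.457544e-07 m
R_ac = 1.68e-8 / (7.457544e-07 * pi * 8.1301e-04) = 8.820 ohm/m

8.820 ohm/m


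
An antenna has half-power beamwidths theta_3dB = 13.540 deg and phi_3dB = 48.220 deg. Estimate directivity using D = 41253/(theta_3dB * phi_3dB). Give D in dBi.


D_linear = 41253 / (13.540 * 48.220) = 63.18437
D_dBi = 10 * log10(63.18437) = 18.01 dBi

18.01 dBi


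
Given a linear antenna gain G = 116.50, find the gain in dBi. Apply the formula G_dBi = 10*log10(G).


G_dBi = 10 * log10(116.50) = 20.66 dBi

20.66 dBi


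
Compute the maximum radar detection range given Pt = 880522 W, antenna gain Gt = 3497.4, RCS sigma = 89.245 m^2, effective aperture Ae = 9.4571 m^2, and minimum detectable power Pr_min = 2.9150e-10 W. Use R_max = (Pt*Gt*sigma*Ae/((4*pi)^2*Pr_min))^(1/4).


R^4 = 880522*3497.4*89.245*9.4571 / ((4*pi)^2 * 2.9150e-10) = 5.646367e+19
R_max = 5.646367e+19^0.25 = 86685 m

86685 m


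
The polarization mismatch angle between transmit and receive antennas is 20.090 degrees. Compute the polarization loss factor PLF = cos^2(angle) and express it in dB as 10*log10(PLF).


PLF_linear = cos^2(20.090 deg) = 0.8820106
PLF_dB = 10 * log10(0.8820106) = -0.5453 dB

-0.5453 dB


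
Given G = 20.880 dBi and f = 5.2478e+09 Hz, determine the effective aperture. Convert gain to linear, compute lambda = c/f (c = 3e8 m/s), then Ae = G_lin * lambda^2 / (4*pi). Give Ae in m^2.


lambda = c / f = 3.0000e+08 / 5.2478e+09 = 0.05716681 m
G_linear = 10^(20.880/10) = 122.4616
Ae = G_linear * lambda^2 / (4*pi) = 122.4616 * 0.05716681^2 / (4*pi) = 0.03185 m^2

0.03185 m^2


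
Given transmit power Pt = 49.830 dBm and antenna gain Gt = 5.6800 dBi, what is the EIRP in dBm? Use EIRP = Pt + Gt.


EIRP = Pt + Gt = 49.830 + 5.6800 = 55.51 dBm

55.51 dBm


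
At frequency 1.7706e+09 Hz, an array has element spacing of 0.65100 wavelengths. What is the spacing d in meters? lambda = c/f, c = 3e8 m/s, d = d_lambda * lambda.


lambda = c / f = 3.0000e+08 / 1.7706e+09 = 0.1694341 m
d = 0.65100 * 0.1694341 = 0.1103 m

0.1103 m


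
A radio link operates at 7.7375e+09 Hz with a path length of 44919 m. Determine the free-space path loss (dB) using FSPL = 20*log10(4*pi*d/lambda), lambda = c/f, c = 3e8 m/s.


lambda = c / f = 3.0000e+08 / 7.7375e+09 = 0.03877221 m
FSPL = 20 * log10(4*pi*44919/0.03877221) = 143.3 dB

143.3 dB


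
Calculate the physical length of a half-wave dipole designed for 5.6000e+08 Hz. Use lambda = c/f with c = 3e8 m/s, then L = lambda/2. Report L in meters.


lambda = c / f = 3.0000e+08 / 5.6000e+08 = 0.5357143 m
L = lambda / 2 = 0.5357143 / 2 = 0.2679 m

0.2679 m


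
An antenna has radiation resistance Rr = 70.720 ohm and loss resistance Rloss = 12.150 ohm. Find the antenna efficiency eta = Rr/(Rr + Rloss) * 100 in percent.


eta = 70.720 / (70.720 + 12.150) * 100 = 85.34%

85.34%


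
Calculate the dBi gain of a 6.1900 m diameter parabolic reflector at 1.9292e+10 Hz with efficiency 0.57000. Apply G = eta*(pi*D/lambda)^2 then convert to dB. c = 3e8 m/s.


lambda = c / f = 3.0000e+08 / 1.9292e+10 = 0.01555049 m
G_linear = 0.57000 * (pi * 6.1900 / 0.01555049)^2 = 891390.0
G_dBi = 10 * log10(891390.0) = 59.50 dBi

59.50 dBi


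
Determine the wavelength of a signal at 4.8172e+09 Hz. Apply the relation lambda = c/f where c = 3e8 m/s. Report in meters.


lambda = c / f = 3.0000e+08 / 4.8172e+09 = 0.06228 m

0.06228 m


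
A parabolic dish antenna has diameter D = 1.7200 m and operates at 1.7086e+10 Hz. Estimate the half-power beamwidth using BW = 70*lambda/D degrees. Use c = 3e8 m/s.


lambda = c / f = 3.0000e+08 / 1.7086e+10 = 0.01755823 m
BW = 70 * 0.01755823 / 1.7200 = 0.7146 deg

0.7146 deg


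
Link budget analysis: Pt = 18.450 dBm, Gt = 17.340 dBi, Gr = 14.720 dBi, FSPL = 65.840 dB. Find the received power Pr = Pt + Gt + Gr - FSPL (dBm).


Pr = 18.450 + 17.340 + 14.720 - 65.840 = -15.33 dBm

-15.33 dBm


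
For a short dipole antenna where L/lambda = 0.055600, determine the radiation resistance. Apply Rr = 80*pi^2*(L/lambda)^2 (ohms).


Rr = 80 * pi^2 * (0.055600)^2 = 80 * 9.869604 * 3.091360e-03 = 2.441 ohm

2.441 ohm


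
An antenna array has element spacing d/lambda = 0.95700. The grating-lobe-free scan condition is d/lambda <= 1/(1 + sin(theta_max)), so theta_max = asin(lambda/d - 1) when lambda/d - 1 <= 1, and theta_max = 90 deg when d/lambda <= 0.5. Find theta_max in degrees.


lambda/d - 1 = 1/0.95700 - 1 = 0.04493208
theta_max = asin(0.04493208) = 2.575 deg

2.575 deg


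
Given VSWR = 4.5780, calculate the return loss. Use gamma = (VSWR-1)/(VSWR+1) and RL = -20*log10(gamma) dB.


gamma = (4.5780 - 1) / (4.5780 + 1) = 0.6414485
RL = -20 * log10(0.6414485) = 3.857 dB

3.857 dB


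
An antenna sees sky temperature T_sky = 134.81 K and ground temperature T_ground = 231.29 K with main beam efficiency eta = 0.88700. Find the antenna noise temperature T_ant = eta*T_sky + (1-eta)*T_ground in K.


T_ant = 0.88700 * 134.81 + (1 - 0.88700) * 231.29 = 145.7 K

145.7 K


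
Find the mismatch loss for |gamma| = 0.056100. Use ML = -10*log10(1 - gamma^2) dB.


ML = -10 * log10(1 - 0.056100^2) = -10 * log10(0.99685279) = 0.01369 dB

0.01369 dB


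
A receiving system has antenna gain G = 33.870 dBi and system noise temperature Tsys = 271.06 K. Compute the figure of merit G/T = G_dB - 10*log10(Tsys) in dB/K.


G/T = 33.870 - 10*log10(271.06) = 33.870 - 24.33065 = 9.539 dB/K

9.539 dB/K


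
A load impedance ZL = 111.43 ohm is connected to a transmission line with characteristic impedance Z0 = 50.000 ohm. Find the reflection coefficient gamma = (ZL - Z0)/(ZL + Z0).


gamma = (111.43 - 50.000) / (111.43 + 50.000) = 0.3805

0.3805


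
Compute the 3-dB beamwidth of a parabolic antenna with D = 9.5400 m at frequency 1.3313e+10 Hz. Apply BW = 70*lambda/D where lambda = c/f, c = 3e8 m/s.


lambda = c / f = 3.0000e+08 / 1.3313e+10 = 0.02253436 m
BW = 70 * 0.02253436 / 9.5400 = 0.1653 deg

0.1653 deg


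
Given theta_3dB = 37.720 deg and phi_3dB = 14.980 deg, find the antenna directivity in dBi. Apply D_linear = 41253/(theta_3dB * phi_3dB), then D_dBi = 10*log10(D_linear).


D_linear = 41253 / (37.720 * 14.980) = 73.00827
D_dBi = 10 * log10(73.00827) = 18.63 dBi

18.63 dBi


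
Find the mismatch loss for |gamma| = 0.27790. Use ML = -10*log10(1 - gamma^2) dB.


ML = -10 * log10(1 - 0.27790^2) = -10 * log10(0.92277159) = 0.3491 dB

0.3491 dB


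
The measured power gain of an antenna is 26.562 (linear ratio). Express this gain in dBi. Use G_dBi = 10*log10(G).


G_dBi = 10 * log10(26.562) = 14.24 dBi

14.24 dBi


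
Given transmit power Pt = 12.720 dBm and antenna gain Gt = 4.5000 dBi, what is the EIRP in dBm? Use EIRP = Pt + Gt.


EIRP = Pt + Gt = 12.720 + 4.5000 = 17.22 dBm

17.22 dBm


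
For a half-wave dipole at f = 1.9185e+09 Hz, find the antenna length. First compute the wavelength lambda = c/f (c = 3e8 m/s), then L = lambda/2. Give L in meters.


lambda = c / f = 3.0000e+08 / 1.9185e+09 = 0.1563722 m
L = lambda / 2 = 0.1563722 / 2 = 0.07819 m

0.07819 m


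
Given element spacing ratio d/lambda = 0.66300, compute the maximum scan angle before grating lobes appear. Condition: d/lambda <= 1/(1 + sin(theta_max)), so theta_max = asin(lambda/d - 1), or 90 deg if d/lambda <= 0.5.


lambda/d - 1 = 1/0.66300 - 1 = 0.5082956
theta_max = asin(0.5082956) = 30.55 deg

30.55 deg


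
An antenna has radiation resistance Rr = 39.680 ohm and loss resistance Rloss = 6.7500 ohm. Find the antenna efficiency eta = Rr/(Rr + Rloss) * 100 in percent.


eta = 39.680 / (39.680 + 6.7500) * 100 = 85.46%

85.46%


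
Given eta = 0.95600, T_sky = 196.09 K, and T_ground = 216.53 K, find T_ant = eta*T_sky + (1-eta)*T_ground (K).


T_ant = 0.95600 * 196.09 + (1 - 0.95600) * 216.53 = 197.0 K

197.0 K


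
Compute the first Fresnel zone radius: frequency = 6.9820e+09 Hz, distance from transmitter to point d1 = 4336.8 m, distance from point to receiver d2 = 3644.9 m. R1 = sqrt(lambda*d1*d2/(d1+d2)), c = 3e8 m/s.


lambda = c / f = 3.0000e+08 / 6.9820e+09 = 0.04296763 m
R1 = sqrt(0.04296763 * 4336.8 * 3644.9 / (4336.8 + 3644.9)) = 9.225 m

9.225 m
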